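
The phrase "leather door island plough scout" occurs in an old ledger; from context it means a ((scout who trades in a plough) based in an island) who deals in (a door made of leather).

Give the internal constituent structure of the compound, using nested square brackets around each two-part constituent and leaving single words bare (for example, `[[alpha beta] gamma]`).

At the top level: head "scout" (specifically "island plough scout"); modifier "leather door".
"leather door" → head "door", modifier "leather".
"island plough scout" → head "scout" (specifically "plough scout"), modifier "island".
"plough scout" → head "scout", modifier "plough".
Putting it together: [[leather door] [island [plough scout]]].

[[leather door] [island [plough scout]]]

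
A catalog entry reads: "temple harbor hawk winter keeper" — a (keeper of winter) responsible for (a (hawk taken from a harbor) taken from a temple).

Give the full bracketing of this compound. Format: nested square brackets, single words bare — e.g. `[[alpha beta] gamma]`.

The outermost head in the paraphrase is "keeper" (specifically "winter keeper"), modified by "temple harbor hawk".
Within "temple harbor hawk", the head is "hawk" (specifically "harbor hawk") and the modifier is "temple".
Within "harbor hawk", the head is "hawk" and the modifier is "harbor".
Within "winter keeper", the head is "keeper" and the modifier is "winter".
Putting it together: [[temple [harbor hawk]] [winter keeper]].

[[temple [harbor hawk]] [winter keeper]]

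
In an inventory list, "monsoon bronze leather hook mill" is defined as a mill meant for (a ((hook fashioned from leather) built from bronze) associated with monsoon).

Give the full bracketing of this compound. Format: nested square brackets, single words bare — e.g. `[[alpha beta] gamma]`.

Whole compound: head "mill", modifier "monsoon bronze leather hook".
"monsoon bronze leather hook" → head "hook" (specifically "bronze leather hook"), modifier "monsoon".
"bronze leather hook" → head "hook" (specifically "leather hook"), modifier "bronze".
"leather hook" → head "hook", modifier "leather".
Putting it together: [[monsoon [bronze [leather hook]]] mill].

[[monsoon [bronze [leather hook]]] mill]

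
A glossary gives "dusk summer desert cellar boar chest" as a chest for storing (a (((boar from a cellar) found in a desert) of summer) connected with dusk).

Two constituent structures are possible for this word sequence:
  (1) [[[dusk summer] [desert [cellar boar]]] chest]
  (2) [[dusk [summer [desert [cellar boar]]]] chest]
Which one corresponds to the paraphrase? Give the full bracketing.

The paraphrase's head is the "chest" part ("chest"); its modifier is "dusk summer desert cellar boar".
That top-level split, carried through the inner groups, gives [[dusk [summer [desert [cellar boar]]]] chest].

[[dusk [summer [desert [cellar boar]]]] chest]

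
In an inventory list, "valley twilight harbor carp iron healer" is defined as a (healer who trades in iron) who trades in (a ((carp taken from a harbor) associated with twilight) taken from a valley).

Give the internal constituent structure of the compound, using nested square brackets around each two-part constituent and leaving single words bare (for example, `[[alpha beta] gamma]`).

[[valley [twilight [harbor carp]]] [iron healer]]

Overall it is a kind of healer (specifically "iron healer"); the modifier is "valley twilight harbor carp".
"valley twilight harbor carp" → head "carp" (specifically "twilight harbor carp"), modifier "valley".
"twilight harbor carp" → head "carp" (specifically "harbor carp"), modifier "twilight".
"harbor carp" → head "carp", modifier "harbor".
"iron healer" → head "healer", modifier "iron".
Putting it together: [[valley [twilight [harbor carp]]] [iron healer]].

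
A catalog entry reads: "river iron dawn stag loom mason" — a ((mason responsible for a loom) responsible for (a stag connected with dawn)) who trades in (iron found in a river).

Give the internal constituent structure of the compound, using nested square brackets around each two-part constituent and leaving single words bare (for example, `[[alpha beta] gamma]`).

At the top level: head "mason" (specifically "dawn stag loom mason"); modifier "river iron".
"river iron" → head "iron", modifier "river".
"dawn stag loom mason" → head "mason" (specifically "loom mason"), modifier "dawn stag".
"dawn stag" → head "stag", modifier "dawn".
"loom mason" → head "mason", modifier "loom".
So the structure is [[river iron] [[dawn stag] [loom mason]]].

[[river iron] [[dawn stag] [loom mason]]]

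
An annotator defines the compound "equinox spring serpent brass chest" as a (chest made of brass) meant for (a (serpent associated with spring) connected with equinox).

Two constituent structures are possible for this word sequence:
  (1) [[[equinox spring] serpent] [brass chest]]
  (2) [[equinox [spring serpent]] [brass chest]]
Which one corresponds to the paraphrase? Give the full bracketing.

The paraphrase's head is the "chest" part ("brass chest"); its modifier is "equinox spring serpent".
That top-level split, carried through the inner groups, gives [[equinox [spring serpent]] [brass chest]].

[[equinox [spring serpent]] [brass chest]]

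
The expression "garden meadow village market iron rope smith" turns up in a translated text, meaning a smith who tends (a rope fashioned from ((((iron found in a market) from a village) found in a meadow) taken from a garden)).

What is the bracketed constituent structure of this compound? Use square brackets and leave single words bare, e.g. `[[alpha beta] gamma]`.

[[[garden [meadow [village [market iron]]]] rope] smith]

Whole compound: head "smith", modifier "garden meadow village market iron rope".
Within "garden meadow village market iron rope", the head is "rope" and the modifier is "garden meadow village market iron".
Within "garden meadow village market iron", the head is "iron" (specifically "meadow village market iron") and the modifier is "garden".
Within "meadow village market iron", the head is "iron" (specifically "village market iron") and the modifier is "meadow".
Within "village market iron", the head is "iron" (specifically "market iron") and the modifier is "village".
Within "market iron", the head is "iron" and the modifier is "market".
Putting it together: [[[garden [meadow [village [market iron]]]] rope] smith].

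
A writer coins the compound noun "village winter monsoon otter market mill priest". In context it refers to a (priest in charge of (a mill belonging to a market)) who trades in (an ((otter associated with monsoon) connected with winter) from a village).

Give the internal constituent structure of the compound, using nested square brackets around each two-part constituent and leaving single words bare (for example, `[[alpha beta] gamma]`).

[[village [winter [monsoon otter]]] [[market mill] priest]]

At the top level: head "priest" (specifically "market mill priest"); modifier "village winter monsoon otter".
Within "village winter monsoon otter", the head is "otter" (specifically "winter monsoon otter") and the modifier is "village".
Within "winter monsoon otter", the head is "otter" (specifically "monsoon otter") and the modifier is "winter".
Within "monsoon otter", the head is "otter" and the modifier is "monsoon".
Within "market mill priest", the head is "priest" and the modifier is "market mill".
Within "market mill", the head is "mill" and the modifier is "market".
So the structure is [[village [winter [monsoon otter]]] [[market mill] priest]].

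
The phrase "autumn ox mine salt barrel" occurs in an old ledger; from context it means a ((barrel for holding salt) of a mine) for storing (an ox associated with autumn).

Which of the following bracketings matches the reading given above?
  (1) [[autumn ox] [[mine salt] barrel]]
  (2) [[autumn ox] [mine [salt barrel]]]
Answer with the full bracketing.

The paraphrase's head is the "barrel" part ("mine salt barrel"); its modifier is "autumn ox".
That top-level split, carried through the inner groups, gives [[autumn ox] [mine [salt barrel]]].

[[autumn ox] [mine [salt barrel]]]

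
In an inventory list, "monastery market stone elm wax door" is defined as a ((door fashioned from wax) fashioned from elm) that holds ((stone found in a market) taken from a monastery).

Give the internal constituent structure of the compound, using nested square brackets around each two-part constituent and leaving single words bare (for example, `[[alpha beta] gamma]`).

[[monastery [market stone]] [elm [wax door]]]

At the top level: head "door" (specifically "elm wax door"); modifier "monastery market stone".
"monastery market stone" → head "stone" (specifically "market stone"), modifier "monastery".
"market stone" → head "stone", modifier "market".
"elm wax door" → head "door" (specifically "wax door"), modifier "elm".
"wax door" → head "door", modifier "wax".
So the structure is [[monastery [market stone]] [elm [wax door]]].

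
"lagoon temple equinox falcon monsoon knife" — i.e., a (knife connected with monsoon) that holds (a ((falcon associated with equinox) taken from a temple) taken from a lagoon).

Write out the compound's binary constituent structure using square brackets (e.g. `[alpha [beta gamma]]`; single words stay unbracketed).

Overall it is a kind of knife (specifically "monsoon knife"); the modifier is "lagoon temple equinox falcon".
"lagoon temple equinox falcon" → head "falcon" (specifically "temple equinox falcon"), modifier "lagoon".
"temple equinox falcon" → head "falcon" (specifically "equinox falcon"), modifier "temple".
"equinox falcon" → head "falcon", modifier "equinox".
"monsoon knife" → head "knife", modifier "monsoon".
Assembled: [[lagoon [temple [equinox falcon]]] [monsoon knife]].

[[lagoon [temple [equinox falcon]]] [monsoon knife]]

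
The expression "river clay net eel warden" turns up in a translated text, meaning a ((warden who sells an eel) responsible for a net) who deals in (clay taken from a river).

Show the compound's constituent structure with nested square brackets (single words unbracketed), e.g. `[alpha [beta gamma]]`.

Whole compound: head "warden" (specifically "net eel warden"), modifier "river clay".
"river clay" → head "clay", modifier "river".
"net eel warden" → head "warden" (specifically "eel warden"), modifier "net".
"eel warden" → head "warden", modifier "eel".
Putting it together: [[river clay] [net [eel warden]]].

[[river clay] [net [eel warden]]]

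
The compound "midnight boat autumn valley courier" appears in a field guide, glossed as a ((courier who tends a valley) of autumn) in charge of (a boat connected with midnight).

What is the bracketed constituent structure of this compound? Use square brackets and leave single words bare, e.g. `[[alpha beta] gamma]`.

[[midnight boat] [autumn [valley courier]]]

At the top level: head "courier" (specifically "autumn valley courier"); modifier "midnight boat".
Inside "midnight boat": head "boat", modifier "midnight".
Inside "autumn valley courier": head "courier" (specifically "valley courier"), modifier "autumn".
Inside "valley courier": head "courier", modifier "valley".
So the structure is [[midnight boat] [autumn [valley courier]]].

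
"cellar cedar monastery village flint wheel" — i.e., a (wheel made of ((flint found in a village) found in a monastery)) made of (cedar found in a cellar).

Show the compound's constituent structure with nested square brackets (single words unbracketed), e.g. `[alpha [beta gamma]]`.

Overall it is a kind of wheel (specifically "monastery village flint wheel"); the modifier is "cellar cedar".
Within "cellar cedar", the head is "cedar" and the modifier is "cellar".
Within "monastery village flint wheel", the head is "wheel" and the modifier is "monastery village flint".
Within "monastery village flint", the head is "flint" (specifically "village flint") and the modifier is "monastery".
Within "village flint", the head is "flint" and the modifier is "village".
Assembled: [[cellar cedar] [[monastery [village flint]] wheel]].

[[cellar cedar] [[monastery [village flint]] wheel]]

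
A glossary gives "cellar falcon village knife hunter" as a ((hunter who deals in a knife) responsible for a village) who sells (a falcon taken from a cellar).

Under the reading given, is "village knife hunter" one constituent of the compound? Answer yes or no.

The paraphrase groups the words so that "village knife hunter" is one unit: it corresponds to a single parenthesized sub-phrase.
The full structure is [[cellar falcon] [village [knife hunter]]], in which [village knife hunter] is a constituent.

yes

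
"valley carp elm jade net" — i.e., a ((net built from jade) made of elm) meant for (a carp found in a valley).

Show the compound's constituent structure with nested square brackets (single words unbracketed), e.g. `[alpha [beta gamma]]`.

At the top level: head "net" (specifically "elm jade net"); modifier "valley carp".
Inside "valley carp": head "carp", modifier "valley".
Inside "elm jade net": head "net" (specifically "jade net"), modifier "elm".
Inside "jade net": head "net", modifier "jade".
So the structure is [[valley carp] [elm [jade net]]].

[[valley carp] [elm [jade net]]]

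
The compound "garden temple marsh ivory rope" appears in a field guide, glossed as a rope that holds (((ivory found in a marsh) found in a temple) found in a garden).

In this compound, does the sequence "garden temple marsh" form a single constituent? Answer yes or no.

The top-level split is [garden temple marsh ivory] [rope]; the full structure is [[garden [temple [marsh ivory]]] rope].
"garden temple marsh" straddles a constituent boundary, so it is not a single unit.

no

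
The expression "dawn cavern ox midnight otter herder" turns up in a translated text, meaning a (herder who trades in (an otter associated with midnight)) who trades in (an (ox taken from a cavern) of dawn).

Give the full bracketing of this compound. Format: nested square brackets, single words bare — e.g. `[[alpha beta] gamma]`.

[[dawn [cavern ox]] [[midnight otter] herder]]

At the top level: head "herder" (specifically "midnight otter herder"); modifier "dawn cavern ox".
Inside "dawn cavern ox": head "ox" (specifically "cavern ox"), modifier "dawn".
Inside "cavern ox": head "ox", modifier "cavern".
Inside "midnight otter herder": head "herder", modifier "midnight otter".
Inside "midnight otter": head "otter", modifier "midnight".
Putting it together: [[dawn [cavern ox]] [[midnight otter] herder]].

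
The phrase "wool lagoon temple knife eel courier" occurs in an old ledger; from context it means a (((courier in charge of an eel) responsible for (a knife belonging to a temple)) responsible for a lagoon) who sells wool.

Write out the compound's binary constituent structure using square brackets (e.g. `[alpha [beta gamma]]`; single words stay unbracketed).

Whole compound: head "courier" (specifically "lagoon temple knife eel courier"), modifier "wool".
Inside "lagoon temple knife eel courier": head "courier" (specifically "temple knife eel courier"), modifier "lagoon".
Inside "temple knife eel courier": head "courier" (specifically "eel courier"), modifier "temple knife".
Inside "temple knife": head "knife", modifier "temple".
Inside "eel courier": head "courier", modifier "eel".
Assembled: [wool [lagoon [[temple knife] [eel courier]]]].

[wool [lagoon [[temple knife] [eel courier]]]]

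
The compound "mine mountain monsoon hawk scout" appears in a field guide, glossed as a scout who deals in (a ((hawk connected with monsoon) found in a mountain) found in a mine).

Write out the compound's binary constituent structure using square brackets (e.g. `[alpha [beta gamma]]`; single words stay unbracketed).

[[mine [mountain [monsoon hawk]]] scout]

Overall it is a kind of scout; the modifier is "mine mountain monsoon hawk".
Inside "mine mountain monsoon hawk": head "hawk" (specifically "mountain monsoon hawk"), modifier "mine".
Inside "mountain monsoon hawk": head "hawk" (specifically "monsoon hawk"), modifier "mountain".
Inside "monsoon hawk": head "hawk", modifier "monsoon".
Putting it together: [[mine [mountain [monsoon hawk]]] scout].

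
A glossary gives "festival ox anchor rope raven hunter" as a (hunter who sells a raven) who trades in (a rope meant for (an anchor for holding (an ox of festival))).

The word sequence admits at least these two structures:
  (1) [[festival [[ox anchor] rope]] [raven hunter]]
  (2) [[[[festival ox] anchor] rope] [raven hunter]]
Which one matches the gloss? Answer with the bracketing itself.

The paraphrase's head is the "hunter" part ("raven hunter"); its modifier is "festival ox anchor rope".
That top-level split, carried through the inner groups, gives [[[[festival ox] anchor] rope] [raven hunter]].

[[[[festival ox] anchor] rope] [raven hunter]]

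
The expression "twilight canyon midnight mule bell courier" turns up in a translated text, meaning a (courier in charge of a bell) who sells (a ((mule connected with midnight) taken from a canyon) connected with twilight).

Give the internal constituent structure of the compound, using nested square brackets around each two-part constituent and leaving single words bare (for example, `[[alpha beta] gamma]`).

[[twilight [canyon [midnight mule]]] [bell courier]]

Overall it is a kind of courier (specifically "bell courier"); the modifier is "twilight canyon midnight mule".
Inside "twilight canyon midnight mule": head "mule" (specifically "canyon midnight mule"), modifier "twilight".
Inside "canyon midnight mule": head "mule" (specifically "midnight mule"), modifier "canyon".
Inside "midnight mule": head "mule", modifier "midnight".
Inside "bell courier": head "courier", modifier "bell".
Putting it together: [[twilight [canyon [midnight mule]]] [bell courier]].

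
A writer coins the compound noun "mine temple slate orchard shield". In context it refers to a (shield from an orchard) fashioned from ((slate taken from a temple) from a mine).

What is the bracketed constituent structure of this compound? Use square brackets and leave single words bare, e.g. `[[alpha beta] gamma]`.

At the top level: head "shield" (specifically "orchard shield"); modifier "mine temple slate".
Within "mine temple slate", the head is "slate" (specifically "temple slate") and the modifier is "mine".
Within "temple slate", the head is "slate" and the modifier is "temple".
Within "orchard shield", the head is "shield" and the modifier is "orchard".
Putting it together: [[mine [temple slate]] [orchard shield]].

[[mine [temple slate]] [orchard shield]]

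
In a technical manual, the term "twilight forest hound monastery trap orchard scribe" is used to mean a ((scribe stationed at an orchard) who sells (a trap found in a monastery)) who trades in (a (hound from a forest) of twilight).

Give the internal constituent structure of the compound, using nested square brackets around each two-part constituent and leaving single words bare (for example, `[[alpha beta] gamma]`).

[[twilight [forest hound]] [[monastery trap] [orchard scribe]]]

Overall it is a kind of scribe (specifically "monastery trap orchard scribe"); the modifier is "twilight forest hound".
Inside "twilight forest hound": head "hound" (specifically "forest hound"), modifier "twilight".
Inside "forest hound": head "hound", modifier "forest".
Inside "monastery trap orchard scribe": head "scribe" (specifically "orchard scribe"), modifier "monastery trap".
Inside "monastery trap": head "trap", modifier "monastery".
Inside "orchard scribe": head "scribe", modifier "orchard".
Putting it together: [[twilight [forest hound]] [[monastery trap] [orchard scribe]]].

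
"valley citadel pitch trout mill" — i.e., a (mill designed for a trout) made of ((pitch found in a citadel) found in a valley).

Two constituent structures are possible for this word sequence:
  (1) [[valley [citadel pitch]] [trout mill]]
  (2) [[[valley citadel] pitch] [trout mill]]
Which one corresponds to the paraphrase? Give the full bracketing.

The paraphrase's head is the "mill" part ("trout mill"); its modifier is "valley citadel pitch".
That top-level split, carried through the inner groups, gives [[valley [citadel pitch]] [trout mill]].

[[valley [citadel pitch]] [trout mill]]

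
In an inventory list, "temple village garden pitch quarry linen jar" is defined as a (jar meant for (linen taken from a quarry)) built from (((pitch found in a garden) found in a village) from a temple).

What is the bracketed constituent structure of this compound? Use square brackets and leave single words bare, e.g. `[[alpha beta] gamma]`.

Whole compound: head "jar" (specifically "quarry linen jar"), modifier "temple village garden pitch".
Inside "temple village garden pitch": head "pitch" (specifically "village garden pitch"), modifier "temple".
Inside "village garden pitch": head "pitch" (specifically "garden pitch"), modifier "village".
Inside "garden pitch": head "pitch", modifier "garden".
Inside "quarry linen jar": head "jar", modifier "quarry linen".
Inside "quarry linen": head "linen", modifier "quarry".
Putting it together: [[temple [village [garden pitch]]] [[quarry linen] jar]].

[[temple [village [garden pitch]]] [[quarry linen] jar]]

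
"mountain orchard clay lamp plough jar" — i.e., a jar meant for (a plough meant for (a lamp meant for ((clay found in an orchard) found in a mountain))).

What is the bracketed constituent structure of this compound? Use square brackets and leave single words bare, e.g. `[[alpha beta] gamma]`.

[[[[mountain [orchard clay]] lamp] plough] jar]

Overall it is a kind of jar; the modifier is "mountain orchard clay lamp plough".
Inside "mountain orchard clay lamp plough": head "plough", modifier "mountain orchard clay lamp".
Inside "mountain orchard clay lamp": head "lamp", modifier "mountain orchard clay".
Inside "mountain orchard clay": head "clay" (specifically "orchard clay"), modifier "mountain".
Inside "orchard clay": head "clay", modifier "orchard".
Putting it together: [[[[mountain [orchard clay]] lamp] plough] jar].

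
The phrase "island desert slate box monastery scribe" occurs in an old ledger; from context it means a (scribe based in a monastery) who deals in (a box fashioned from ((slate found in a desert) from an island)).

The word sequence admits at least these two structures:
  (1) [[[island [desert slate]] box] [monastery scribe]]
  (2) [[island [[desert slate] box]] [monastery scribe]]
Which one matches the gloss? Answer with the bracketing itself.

The paraphrase's head is the "scribe" part ("monastery scribe"); its modifier is "island desert slate box".
That top-level split, carried through the inner groups, gives [[[island [desert slate]] box] [monastery scribe]].

[[[island [desert slate]] box] [monastery scribe]]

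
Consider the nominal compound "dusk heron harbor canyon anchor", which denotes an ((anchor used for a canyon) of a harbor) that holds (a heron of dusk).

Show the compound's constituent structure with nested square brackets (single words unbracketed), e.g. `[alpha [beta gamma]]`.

The outermost head in the paraphrase is "anchor" (specifically "harbor canyon anchor"), modified by "dusk heron".
"dusk heron" → head "heron", modifier "dusk".
"harbor canyon anchor" → head "anchor" (specifically "canyon anchor"), modifier "harbor".
"canyon anchor" → head "anchor", modifier "canyon".
Putting it together: [[dusk heron] [harbor [canyon anchor]]].

[[dusk heron] [harbor [canyon anchor]]]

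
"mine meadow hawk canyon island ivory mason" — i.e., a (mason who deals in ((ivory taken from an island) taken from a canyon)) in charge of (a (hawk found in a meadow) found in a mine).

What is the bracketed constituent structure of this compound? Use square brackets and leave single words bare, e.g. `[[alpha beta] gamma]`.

[[mine [meadow hawk]] [[canyon [island ivory]] mason]]

At the top level: head "mason" (specifically "canyon island ivory mason"); modifier "mine meadow hawk".
Within "mine meadow hawk", the head is "hawk" (specifically "meadow hawk") and the modifier is "mine".
Within "meadow hawk", the head is "hawk" and the modifier is "meadow".
Within "canyon island ivory mason", the head is "mason" and the modifier is "canyon island ivory".
Within "canyon island ivory", the head is "ivory" (specifically "island ivory") and the modifier is "canyon".
Within "island ivory", the head is "ivory" and the modifier is "island".
Putting it together: [[mine [meadow hawk]] [[canyon [island ivory]] mason]].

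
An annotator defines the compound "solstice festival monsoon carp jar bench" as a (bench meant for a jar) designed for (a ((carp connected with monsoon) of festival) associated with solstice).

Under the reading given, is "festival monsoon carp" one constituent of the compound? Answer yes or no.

yes

The paraphrase groups the words so that "festival monsoon carp" is one unit: it corresponds to a single parenthesized sub-phrase.
The full structure is [[solstice [festival [monsoon carp]]] [jar bench]], in which [festival monsoon carp] is a constituent.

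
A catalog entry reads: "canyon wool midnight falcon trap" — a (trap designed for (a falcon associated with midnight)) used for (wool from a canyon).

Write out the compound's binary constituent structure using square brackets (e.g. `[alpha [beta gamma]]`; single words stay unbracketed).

At the top level: head "trap" (specifically "midnight falcon trap"); modifier "canyon wool".
Inside "canyon wool": head "wool", modifier "canyon".
Inside "midnight falcon trap": head "trap", modifier "midnight falcon".
Inside "midnight falcon": head "falcon", modifier "midnight".
Putting it together: [[canyon wool] [[midnight falcon] trap]].

[[canyon wool] [[midnight falcon] trap]]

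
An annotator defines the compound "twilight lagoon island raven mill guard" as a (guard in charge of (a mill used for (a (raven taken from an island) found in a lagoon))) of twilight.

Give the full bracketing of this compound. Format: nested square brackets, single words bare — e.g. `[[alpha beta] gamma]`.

Overall it is a kind of guard (specifically "lagoon island raven mill guard"); the modifier is "twilight".
Within "lagoon island raven mill guard", the head is "guard" and the modifier is "lagoon island raven mill".
Within "lagoon island raven mill", the head is "mill" and the modifier is "lagoon island raven".
Within "lagoon island raven", the head is "raven" (specifically "island raven") and the modifier is "lagoon".
Within "island raven", the head is "raven" and the modifier is "island".
Assembled: [twilight [[[lagoon [island raven]] mill] guard]].

[twilight [[[lagoon [island raven]] mill] guard]]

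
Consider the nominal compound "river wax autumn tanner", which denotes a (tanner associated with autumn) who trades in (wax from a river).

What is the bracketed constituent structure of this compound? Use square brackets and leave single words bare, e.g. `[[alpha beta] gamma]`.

Whole compound: head "tanner" (specifically "autumn tanner"), modifier "river wax".
Within "river wax", the head is "wax" and the modifier is "river".
Within "autumn tanner", the head is "tanner" and the modifier is "autumn".
Putting it together: [[river wax] [autumn tanner]].

[[river wax] [autumn tanner]]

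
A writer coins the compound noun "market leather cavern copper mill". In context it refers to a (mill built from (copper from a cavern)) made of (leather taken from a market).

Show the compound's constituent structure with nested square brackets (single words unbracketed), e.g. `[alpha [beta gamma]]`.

[[market leather] [[cavern copper] mill]]

Overall it is a kind of mill (specifically "cavern copper mill"); the modifier is "market leather".
Within "market leather", the head is "leather" and the modifier is "market".
Within "cavern copper mill", the head is "mill" and the modifier is "cavern copper".
Within "cavern copper", the head is "copper" and the modifier is "cavern".
Assembled: [[market leather] [[cavern copper] mill]].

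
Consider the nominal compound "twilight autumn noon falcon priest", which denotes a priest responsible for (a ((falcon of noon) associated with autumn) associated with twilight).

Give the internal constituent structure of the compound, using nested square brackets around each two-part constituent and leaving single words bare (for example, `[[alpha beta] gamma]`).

[[twilight [autumn [noon falcon]]] priest]

The outermost head in the paraphrase is "priest", modified by "twilight autumn noon falcon".
Inside "twilight autumn noon falcon": head "falcon" (specifically "autumn noon falcon"), modifier "twilight".
Inside "autumn noon falcon": head "falcon" (specifically "noon falcon"), modifier "autumn".
Inside "noon falcon": head "falcon", modifier "noon".
So the structure is [[twilight [autumn [noon falcon]]] priest].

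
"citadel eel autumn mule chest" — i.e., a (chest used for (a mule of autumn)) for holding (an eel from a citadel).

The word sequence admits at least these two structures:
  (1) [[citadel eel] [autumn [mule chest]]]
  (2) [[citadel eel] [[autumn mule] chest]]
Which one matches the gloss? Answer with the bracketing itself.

[[citadel eel] [[autumn mule] chest]]

The paraphrase's head is the "chest" part ("autumn mule chest"); its modifier is "citadel eel".
That top-level split, carried through the inner groups, gives [[citadel eel] [[autumn mule] chest]].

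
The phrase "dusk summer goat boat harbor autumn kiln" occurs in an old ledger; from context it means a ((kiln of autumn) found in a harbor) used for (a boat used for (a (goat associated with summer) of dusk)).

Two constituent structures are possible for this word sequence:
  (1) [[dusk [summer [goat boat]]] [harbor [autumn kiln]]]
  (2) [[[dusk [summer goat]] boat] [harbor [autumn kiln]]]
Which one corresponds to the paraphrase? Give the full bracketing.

[[[dusk [summer goat]] boat] [harbor [autumn kiln]]]

The paraphrase's head is the "kiln" part ("harbor autumn kiln"); its modifier is "dusk summer goat boat".
That top-level split, carried through the inner groups, gives [[[dusk [summer goat]] boat] [harbor [autumn kiln]]].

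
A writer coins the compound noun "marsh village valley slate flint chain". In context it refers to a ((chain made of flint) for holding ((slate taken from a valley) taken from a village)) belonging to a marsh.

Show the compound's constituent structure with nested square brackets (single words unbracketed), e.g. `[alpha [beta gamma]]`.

Overall it is a kind of chain (specifically "village valley slate flint chain"); the modifier is "marsh".
"village valley slate flint chain" → head "chain" (specifically "flint chain"), modifier "village valley slate".
"village valley slate" → head "slate" (specifically "valley slate"), modifier "village".
"valley slate" → head "slate", modifier "valley".
"flint chain" → head "chain", modifier "flint".
Assembled: [marsh [[village [valley slate]] [flint chain]]].

[marsh [[village [valley slate]] [flint chain]]]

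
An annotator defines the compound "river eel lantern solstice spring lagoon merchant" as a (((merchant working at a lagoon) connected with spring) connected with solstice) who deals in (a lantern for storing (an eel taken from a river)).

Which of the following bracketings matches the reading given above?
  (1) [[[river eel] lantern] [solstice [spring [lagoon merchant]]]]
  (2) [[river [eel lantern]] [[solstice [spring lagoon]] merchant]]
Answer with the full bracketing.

[[[river eel] lantern] [solstice [spring [lagoon merchant]]]]

The paraphrase's head is the "merchant" part ("solstice spring lagoon merchant"); its modifier is "river eel lantern".
That top-level split, carried through the inner groups, gives [[[river eel] lantern] [solstice [spring [lagoon merchant]]]].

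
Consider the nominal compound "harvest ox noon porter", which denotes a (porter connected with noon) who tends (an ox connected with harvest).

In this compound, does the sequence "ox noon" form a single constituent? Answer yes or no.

The top-level split is [harvest ox] [noon porter]; the full structure is [[harvest ox] [noon porter]].
"ox noon" straddles a constituent boundary, so it is not a single unit.

no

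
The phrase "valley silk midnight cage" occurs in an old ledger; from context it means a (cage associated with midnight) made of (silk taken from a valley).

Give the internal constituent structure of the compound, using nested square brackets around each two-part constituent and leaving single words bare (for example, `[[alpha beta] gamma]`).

The outermost head in the paraphrase is "cage" (specifically "midnight cage"), modified by "valley silk".
"valley silk" → head "silk", modifier "valley".
"midnight cage" → head "cage", modifier "midnight".
So the structure is [[valley silk] [midnight cage]].

[[valley silk] [midnight cage]]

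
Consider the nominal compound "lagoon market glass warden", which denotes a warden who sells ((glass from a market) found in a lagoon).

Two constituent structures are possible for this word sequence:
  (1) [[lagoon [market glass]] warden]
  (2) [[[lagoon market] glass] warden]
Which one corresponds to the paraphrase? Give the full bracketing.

[[lagoon [market glass]] warden]

The paraphrase's head is the "warden" part ("warden"); its modifier is "lagoon market glass".
That top-level split, carried through the inner groups, gives [[lagoon [market glass]] warden].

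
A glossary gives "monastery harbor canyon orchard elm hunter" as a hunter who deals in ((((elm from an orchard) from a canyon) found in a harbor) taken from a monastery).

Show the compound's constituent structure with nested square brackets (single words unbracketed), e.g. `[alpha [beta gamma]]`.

[[monastery [harbor [canyon [orchard elm]]]] hunter]

Overall it is a kind of hunter; the modifier is "monastery harbor canyon orchard elm".
"monastery harbor canyon orchard elm" → head "elm" (specifically "harbor canyon orchard elm"), modifier "monastery".
"harbor canyon orchard elm" → head "elm" (specifically "canyon orchard elm"), modifier "harbor".
"canyon orchard elm" → head "elm" (specifically "orchard elm"), modifier "canyon".
"orchard elm" → head "elm", modifier "orchard".
Assembled: [[monastery [harbor [canyon [orchard elm]]]] hunter].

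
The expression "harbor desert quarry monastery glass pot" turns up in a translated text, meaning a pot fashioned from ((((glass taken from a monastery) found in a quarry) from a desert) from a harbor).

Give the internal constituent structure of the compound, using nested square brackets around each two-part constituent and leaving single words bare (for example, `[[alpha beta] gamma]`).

[[harbor [desert [quarry [monastery glass]]]] pot]

The outermost head in the paraphrase is "pot", modified by "harbor desert quarry monastery glass".
Within "harbor desert quarry monastery glass", the head is "glass" (specifically "desert quarry monastery glass") and the modifier is "harbor".
Within "desert quarry monastery glass", the head is "glass" (specifically "quarry monastery glass") and the modifier is "desert".
Within "quarry monastery glass", the head is "glass" (specifically "monastery glass") and the modifier is "quarry".
Within "monastery glass", the head is "glass" and the modifier is "monastery".
Assembled: [[harbor [desert [quarry [monastery glass]]]] pot].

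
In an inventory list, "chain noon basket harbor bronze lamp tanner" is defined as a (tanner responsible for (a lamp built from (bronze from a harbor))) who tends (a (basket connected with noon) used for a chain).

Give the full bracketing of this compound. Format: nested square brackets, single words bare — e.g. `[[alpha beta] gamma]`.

The outermost head in the paraphrase is "tanner" (specifically "harbor bronze lamp tanner"), modified by "chain noon basket".
Within "chain noon basket", the head is "basket" (specifically "noon basket") and the modifier is "chain".
Within "noon basket", the head is "basket" and the modifier is "noon".
Within "harbor bronze lamp tanner", the head is "tanner" and the modifier is "harbor bronze lamp".
Within "harbor bronze lamp", the head is "lamp" and the modifier is "harbor bronze".
Within "harbor bronze", the head is "bronze" and the modifier is "harbor".
Putting it together: [[chain [noon basket]] [[[harbor bronze] lamp] tanner]].

[[chain [noon basket]] [[[harbor bronze] lamp] tanner]]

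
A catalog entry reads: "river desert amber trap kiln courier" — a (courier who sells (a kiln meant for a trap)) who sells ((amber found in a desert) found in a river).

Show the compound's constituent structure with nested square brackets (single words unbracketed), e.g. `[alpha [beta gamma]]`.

[[river [desert amber]] [[trap kiln] courier]]

The outermost head in the paraphrase is "courier" (specifically "trap kiln courier"), modified by "river desert amber".
Inside "river desert amber": head "amber" (specifically "desert amber"), modifier "river".
Inside "desert amber": head "amber", modifier "desert".
Inside "trap kiln courier": head "courier", modifier "trap kiln".
Inside "trap kiln": head "kiln", modifier "trap".
So the structure is [[river [desert amber]] [[trap kiln] courier]].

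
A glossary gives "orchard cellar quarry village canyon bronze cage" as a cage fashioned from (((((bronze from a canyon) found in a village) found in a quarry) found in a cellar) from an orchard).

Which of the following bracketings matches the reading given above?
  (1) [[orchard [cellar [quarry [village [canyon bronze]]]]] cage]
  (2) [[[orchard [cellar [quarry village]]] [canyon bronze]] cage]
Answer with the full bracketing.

The paraphrase's head is the "cage" part ("cage"); its modifier is "orchard cellar quarry village canyon bronze".
That top-level split, carried through the inner groups, gives [[orchard [cellar [quarry [village [canyon bronze]]]]] cage].

[[orchard [cellar [quarry [village [canyon bronze]]]]] cage]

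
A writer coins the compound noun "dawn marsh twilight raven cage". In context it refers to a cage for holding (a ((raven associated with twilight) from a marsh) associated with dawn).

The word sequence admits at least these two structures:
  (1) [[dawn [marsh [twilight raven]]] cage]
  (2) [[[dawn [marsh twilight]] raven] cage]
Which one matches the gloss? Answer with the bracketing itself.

[[dawn [marsh [twilight raven]]] cage]

The paraphrase's head is the "cage" part ("cage"); its modifier is "dawn marsh twilight raven".
That top-level split, carried through the inner groups, gives [[dawn [marsh [twilight raven]]] cage].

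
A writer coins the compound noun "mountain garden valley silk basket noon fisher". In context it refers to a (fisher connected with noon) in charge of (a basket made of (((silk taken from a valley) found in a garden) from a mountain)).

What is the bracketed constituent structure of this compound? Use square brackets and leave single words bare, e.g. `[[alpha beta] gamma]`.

[[[mountain [garden [valley silk]]] basket] [noon fisher]]

At the top level: head "fisher" (specifically "noon fisher"); modifier "mountain garden valley silk basket".
"mountain garden valley silk basket" → head "basket", modifier "mountain garden valley silk".
"mountain garden valley silk" → head "silk" (specifically "garden valley silk"), modifier "mountain".
"garden valley silk" → head "silk" (specifically "valley silk"), modifier "garden".
"valley silk" → head "silk", modifier "valley".
"noon fisher" → head "fisher", modifier "noon".
Assembled: [[[mountain [garden [valley silk]]] basket] [noon fisher]].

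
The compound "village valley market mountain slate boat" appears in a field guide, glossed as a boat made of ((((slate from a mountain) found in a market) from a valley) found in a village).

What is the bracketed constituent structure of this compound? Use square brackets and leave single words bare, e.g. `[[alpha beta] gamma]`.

[[village [valley [market [mountain slate]]]] boat]

The outermost head in the paraphrase is "boat", modified by "village valley market mountain slate".
"village valley market mountain slate" → head "slate" (specifically "valley market mountain slate"), modifier "village".
"valley market mountain slate" → head "slate" (specifically "market mountain slate"), modifier "valley".
"market mountain slate" → head "slate" (specifically "mountain slate"), modifier "market".
"mountain slate" → head "slate", modifier "mountain".
So the structure is [[village [valley [market [mountain slate]]]] boat].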